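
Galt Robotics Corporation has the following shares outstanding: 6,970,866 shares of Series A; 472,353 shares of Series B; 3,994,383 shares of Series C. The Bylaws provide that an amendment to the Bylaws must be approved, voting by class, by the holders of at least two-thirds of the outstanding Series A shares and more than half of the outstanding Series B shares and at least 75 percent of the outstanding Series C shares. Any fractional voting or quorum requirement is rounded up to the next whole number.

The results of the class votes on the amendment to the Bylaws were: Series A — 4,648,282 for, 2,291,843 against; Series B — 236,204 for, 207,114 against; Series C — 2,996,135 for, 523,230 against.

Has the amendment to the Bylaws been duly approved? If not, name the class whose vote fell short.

Approved — every class gave the required vote.

Series A: 2/3 of 6970866 = 4647244; 4,647,244 required, 4,648,282 in favor — approved.
Series B: a majority of 472353 is 236177; 236,177 required, 236,204 in favor — approved.
Series C: 3/4 of 3994383 = 2995787.25, rounded up to 2995788; 2,995,788 required, 2,996,135 in favor — approved.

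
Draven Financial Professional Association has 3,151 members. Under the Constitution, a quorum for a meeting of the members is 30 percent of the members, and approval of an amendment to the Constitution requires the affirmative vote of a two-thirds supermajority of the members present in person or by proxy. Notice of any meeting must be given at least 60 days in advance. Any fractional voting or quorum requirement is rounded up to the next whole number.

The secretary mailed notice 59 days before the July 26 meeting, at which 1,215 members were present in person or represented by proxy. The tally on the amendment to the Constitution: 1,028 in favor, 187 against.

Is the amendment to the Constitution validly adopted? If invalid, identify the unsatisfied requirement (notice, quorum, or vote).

Invalid — notice requirement not satisfied.

Notice: 59 days given; 60 required. Not satisfied.
Quorum: 30% of 3,151 = 945.30, rounded up to 946; 1,215 present. Satisfied.
Vote: requires two-thirds of those present (1,215); 2/3 of 1215 = 810, so 810 needed; 1,028 in favor. Satisfied.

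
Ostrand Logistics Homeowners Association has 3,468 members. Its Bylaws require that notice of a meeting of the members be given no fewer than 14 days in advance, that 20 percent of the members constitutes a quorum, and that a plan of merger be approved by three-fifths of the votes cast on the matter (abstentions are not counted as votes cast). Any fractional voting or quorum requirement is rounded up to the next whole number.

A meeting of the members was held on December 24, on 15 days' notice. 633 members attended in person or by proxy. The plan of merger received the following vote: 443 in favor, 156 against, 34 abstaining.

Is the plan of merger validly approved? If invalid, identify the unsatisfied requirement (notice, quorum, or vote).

Invalid — quorum requirement not satisfied.

Notice: 15 days given; 14 required. Satisfied.
Quorum: 20% of 3,468 = 693.60, rounded up to 694; 633 present. Not satisfied.
Vote: requires three-fifths of the votes cast (633 − 34 abstaining = 599); 3/5 of 599 = 359.40, rounded up to 360, so 360 needed; 443 in favor. Satisfied.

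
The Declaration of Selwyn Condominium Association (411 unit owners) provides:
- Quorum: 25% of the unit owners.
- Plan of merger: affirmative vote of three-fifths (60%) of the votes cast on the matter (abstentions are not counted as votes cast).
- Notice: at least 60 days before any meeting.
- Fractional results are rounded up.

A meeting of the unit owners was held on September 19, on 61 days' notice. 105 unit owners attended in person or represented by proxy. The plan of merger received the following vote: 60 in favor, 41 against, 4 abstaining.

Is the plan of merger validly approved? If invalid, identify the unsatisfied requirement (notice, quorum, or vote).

Notice: 61 days given; 60 required. Satisfied.
Quorum: 25% of 411 = 102.75, rounded up to 103; 105 present. Satisfied.
Vote: requires three-fifths of the votes cast (105 − 4 abstaining = 101); 3/5 of 101 = 60.60, rounded up to 61, so 61 needed; 60 in favor. Not satisfied.

Invalid — vote requirement not satisfied.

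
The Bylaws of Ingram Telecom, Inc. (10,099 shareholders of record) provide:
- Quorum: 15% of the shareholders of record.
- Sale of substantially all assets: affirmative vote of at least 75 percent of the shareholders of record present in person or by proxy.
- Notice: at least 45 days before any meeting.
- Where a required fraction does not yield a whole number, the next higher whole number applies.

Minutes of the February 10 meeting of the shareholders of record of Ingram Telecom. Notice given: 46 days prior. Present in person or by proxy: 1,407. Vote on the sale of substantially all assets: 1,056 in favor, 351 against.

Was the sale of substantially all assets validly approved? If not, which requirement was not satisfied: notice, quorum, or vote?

Invalid — quorum requirement not satisfied.

Notice: 46 days given; 45 required. Satisfied.
Quorum: 15% of 10,099 = 1,514.85, rounded up to 1,515; 1,407 present. Not satisfied.
Vote: requires three-fourths of those present (1,407); 3/4 of 1407 = 1055.25, rounded up to 1056, so 1,056 needed; 1,056 in favor. Satisfied.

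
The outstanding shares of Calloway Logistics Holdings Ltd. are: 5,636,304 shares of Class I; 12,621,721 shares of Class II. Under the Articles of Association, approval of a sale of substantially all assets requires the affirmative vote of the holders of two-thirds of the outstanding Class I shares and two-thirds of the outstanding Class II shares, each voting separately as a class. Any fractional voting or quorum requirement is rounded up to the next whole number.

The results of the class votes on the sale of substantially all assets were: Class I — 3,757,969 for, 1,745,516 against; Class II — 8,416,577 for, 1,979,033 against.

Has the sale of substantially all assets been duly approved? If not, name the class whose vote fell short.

Class I: 2/3 of 5636304 = 3757536; 3,757,536 required, 3,757,969 in favor — approved.
Class II: 2/3 of 12621721 = 8414480.67, rounded up to 8414481; 8,414,481 required, 8,416,577 in favor — approved.

Approved — every class gave the required vote.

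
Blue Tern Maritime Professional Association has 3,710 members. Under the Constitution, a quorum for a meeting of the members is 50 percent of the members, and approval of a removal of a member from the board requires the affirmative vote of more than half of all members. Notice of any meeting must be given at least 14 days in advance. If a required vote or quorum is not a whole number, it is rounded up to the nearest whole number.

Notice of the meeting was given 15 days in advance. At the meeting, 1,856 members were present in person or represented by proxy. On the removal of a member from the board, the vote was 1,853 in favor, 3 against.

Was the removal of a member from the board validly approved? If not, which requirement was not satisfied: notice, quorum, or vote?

Invalid — vote requirement not satisfied.

Notice: 15 days given; 14 required. Satisfied.
Quorum: 50% of 3,710 = 1,855; 1,856 present. Satisfied.
Vote: requires a majority of all members (3,710); a majority of 3710 is 1856, so 1,856 needed; 1,853 in favor. Not satisfied.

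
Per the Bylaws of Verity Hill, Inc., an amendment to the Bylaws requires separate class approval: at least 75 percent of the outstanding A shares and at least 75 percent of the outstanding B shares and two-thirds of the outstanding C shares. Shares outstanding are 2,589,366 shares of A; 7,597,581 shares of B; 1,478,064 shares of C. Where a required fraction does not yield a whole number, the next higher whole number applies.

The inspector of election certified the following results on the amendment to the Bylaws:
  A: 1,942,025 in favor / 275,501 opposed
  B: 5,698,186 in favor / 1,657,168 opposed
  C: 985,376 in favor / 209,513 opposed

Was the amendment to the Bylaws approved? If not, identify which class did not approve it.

A: 3/4 of 2589366 = 1942024.50, rounded up to 1942025; 1,942,025 required, 1,942,025 in favor — approved.
B: 3/4 of 7597581 = 5698185.75, rounded up to 5698186; 5,698,186 required, 5,698,186 in favor — approved.
C: 2/3 of 1478064 = 985376; 985,376 required, 985,376 in favor — approved.

Approved — every class gave the required vote.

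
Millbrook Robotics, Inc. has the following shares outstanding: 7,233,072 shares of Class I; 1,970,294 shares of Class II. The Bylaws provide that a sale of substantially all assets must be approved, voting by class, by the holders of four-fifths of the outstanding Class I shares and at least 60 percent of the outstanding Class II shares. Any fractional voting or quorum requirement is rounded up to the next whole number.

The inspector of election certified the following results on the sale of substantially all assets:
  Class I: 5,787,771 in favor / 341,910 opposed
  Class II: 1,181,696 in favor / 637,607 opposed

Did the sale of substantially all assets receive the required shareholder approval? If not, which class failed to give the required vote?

Class I: 4/5 of 7233072 = 5786457.60, rounded up to 5786458; 5,786,458 required, 5,787,771 in favor — approved.
Class II: 3/5 of 1970294 = 1182176.40, rounded up to 1182177; 1,182,177 required, 1,181,696 in favor — not approved.

Not approved — the Class II shares did not give the required vote.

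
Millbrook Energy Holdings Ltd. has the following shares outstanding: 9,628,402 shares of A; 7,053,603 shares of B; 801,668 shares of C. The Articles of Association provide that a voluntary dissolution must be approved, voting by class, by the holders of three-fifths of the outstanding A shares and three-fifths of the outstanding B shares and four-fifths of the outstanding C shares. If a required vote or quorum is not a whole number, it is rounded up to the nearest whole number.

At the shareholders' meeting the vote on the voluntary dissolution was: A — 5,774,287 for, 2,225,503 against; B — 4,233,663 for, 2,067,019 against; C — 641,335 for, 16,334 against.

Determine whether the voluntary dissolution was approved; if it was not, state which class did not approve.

A: 3/5 of 9628402 = 5777041.20, rounded up to 5777042; 5,777,042 required, 5,774,287 in favor — not approved.
B: 3/5 of 7053603 = 4232161.80, rounded up to 4232162; 4,232,162 required, 4,233,663 in favor — approved.
C: 4/5 of 801668 = 641334.40, rounded up to 641335; 641,335 required, 641,335 in favor — approved.

Not approved — the A shares did not give the required vote.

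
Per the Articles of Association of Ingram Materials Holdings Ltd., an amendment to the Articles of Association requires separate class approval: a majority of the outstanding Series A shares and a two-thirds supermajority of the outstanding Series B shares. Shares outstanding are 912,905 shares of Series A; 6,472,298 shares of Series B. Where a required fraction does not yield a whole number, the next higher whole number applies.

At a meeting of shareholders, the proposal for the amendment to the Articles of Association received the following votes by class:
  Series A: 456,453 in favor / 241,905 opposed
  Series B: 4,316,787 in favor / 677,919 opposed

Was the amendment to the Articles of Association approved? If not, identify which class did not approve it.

Approved — every class gave the required vote.

Series A: a majority of 912905 is 456453; 456,453 required, 456,453 in favor — approved.
Series B: 2/3 of 6472298 = 4314865.33, rounded up to 4314866; 4,314,866 required, 4,316,787 in favor — approved.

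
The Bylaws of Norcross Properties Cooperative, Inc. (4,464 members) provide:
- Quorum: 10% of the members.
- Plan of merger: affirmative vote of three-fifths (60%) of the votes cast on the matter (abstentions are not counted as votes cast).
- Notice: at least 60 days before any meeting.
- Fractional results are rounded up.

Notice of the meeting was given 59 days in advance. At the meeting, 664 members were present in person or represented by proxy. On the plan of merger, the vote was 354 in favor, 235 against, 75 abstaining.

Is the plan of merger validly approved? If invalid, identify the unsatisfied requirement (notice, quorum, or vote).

Notice: 59 days given; 60 required. Not satisfied.
Quorum: 10% of 4,464 = 446.40, rounded up to 447; 664 present. Satisfied.
Vote: requires three-fifths of the votes cast (664 − 75 abstaining = 589); 3/5 of 589 = 353.40, rounded up to 354, so 354 needed; 354 in favor. Satisfied.

Invalid — notice requirement not satisfied.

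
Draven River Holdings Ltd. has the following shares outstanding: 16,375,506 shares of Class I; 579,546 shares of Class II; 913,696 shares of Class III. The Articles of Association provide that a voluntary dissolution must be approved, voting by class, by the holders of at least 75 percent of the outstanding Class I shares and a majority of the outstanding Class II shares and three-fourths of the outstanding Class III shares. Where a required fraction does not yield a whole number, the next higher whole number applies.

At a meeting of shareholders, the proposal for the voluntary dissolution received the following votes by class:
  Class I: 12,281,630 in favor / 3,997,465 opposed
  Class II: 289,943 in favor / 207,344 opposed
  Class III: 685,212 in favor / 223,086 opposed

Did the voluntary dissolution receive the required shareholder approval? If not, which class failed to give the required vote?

Not approved — the Class III shares did not give the required vote.

Class I: 3/4 of 16375506 = 12281629.50, rounded up to 12281630; 12,281,630 required, 12,281,630 in favor — approved.
Class II: a majority of 579546 is 289774; 289,774 required, 289,943 in favor — approved.
Class III: 3/4 of 913696 = 685272; 685,272 required, 685,212 in favor — not approved.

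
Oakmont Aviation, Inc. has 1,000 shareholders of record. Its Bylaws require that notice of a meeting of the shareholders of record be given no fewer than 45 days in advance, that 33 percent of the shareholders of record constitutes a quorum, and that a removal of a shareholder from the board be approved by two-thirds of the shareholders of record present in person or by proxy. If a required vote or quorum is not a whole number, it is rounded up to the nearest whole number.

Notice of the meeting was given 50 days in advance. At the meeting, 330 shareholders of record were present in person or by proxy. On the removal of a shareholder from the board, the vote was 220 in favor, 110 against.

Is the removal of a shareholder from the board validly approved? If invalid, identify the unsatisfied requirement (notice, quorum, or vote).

Valid — all requirements satisfied.

Notice: 50 days given; 45 required. Satisfied.
Quorum: 33% of 1,000 = 330; 330 present. Satisfied.
Vote: requires two-thirds of those present (330); 2/3 of 330 = 220, so 220 needed; 220 in favor. Satisfied.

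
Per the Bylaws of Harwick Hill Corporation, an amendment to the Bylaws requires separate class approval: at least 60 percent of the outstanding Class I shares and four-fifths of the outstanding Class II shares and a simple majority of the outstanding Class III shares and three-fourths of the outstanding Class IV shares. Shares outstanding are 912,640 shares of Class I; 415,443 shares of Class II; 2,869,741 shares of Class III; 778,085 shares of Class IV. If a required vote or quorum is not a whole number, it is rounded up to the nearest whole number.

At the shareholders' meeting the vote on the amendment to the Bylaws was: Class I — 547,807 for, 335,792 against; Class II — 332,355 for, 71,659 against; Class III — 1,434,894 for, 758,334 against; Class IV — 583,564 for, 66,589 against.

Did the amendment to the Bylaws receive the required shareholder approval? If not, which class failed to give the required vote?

Approved — every class gave the required vote.

Class I: 3/5 of 912640 = 547584; 547,584 required, 547,807 in favor — approved.
Class II: 4/5 of 415443 = 332354.40, rounded up to 332355; 332,355 required, 332,355 in favor — approved.
Class III: a majority of 2869741 is 1434871; 1,434,871 required, 1,434,894 in favor — approved.
Class IV: 3/4 of 778085 = 583563.75, rounded up to 583564; 583,564 required, 583,564 in favor — approved.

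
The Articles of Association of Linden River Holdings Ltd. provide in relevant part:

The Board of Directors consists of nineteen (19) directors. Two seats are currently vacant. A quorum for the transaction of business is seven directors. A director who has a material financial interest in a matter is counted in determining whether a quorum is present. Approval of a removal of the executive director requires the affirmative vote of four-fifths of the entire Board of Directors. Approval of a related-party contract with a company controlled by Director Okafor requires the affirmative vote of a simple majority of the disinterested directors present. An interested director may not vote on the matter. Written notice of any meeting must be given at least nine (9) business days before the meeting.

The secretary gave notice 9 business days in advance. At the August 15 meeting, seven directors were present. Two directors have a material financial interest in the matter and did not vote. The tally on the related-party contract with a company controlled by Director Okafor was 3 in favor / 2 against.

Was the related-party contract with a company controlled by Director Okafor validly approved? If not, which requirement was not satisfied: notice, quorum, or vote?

Notice: 9 business days given; 9 required (9 ≥ 9). Satisfied.
Quorum: 7 present (interested directors count toward quorum); quorum is 7. Satisfied.
Vote: the related-party contract with a company controlled by Director Okafor requires a majority of the disinterested directors present (7 − 2 = 5). A majority of 5 is 3, so 3 affirmative votes are needed; 3 voted in favor. Satisfied.

Valid — all requirements satisfied.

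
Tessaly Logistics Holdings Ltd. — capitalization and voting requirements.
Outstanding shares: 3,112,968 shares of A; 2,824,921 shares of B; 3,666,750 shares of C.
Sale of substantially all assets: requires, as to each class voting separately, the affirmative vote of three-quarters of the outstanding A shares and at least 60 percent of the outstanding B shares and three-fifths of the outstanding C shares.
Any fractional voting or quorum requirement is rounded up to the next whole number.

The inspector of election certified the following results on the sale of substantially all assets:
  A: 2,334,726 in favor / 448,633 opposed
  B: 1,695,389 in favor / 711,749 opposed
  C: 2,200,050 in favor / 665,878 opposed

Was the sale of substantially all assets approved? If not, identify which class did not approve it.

Approved — every class gave the required vote.

A: 3/4 of 3112968 = 2334726; 2,334,726 required, 2,334,726 in favor — approved.
B: 3/5 of 2824921 = 1694952.60, rounded up to 1694953; 1,694,953 required, 1,695,389 in favor — approved.
C: 3/5 of 3666750 = 2200050; 2,200,050 required, 2,200,050 in favor — approved.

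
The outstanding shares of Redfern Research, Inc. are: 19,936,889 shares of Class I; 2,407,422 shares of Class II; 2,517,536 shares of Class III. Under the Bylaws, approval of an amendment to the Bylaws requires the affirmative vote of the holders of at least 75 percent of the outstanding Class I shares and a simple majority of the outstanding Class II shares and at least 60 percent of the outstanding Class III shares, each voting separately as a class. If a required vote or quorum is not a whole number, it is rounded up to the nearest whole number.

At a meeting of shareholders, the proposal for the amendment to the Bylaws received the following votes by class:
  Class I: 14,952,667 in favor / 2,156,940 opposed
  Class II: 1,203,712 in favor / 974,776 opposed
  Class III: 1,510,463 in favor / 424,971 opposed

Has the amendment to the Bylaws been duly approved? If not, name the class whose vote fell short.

Not approved — the Class III shares did not give the required vote.

Class I: 3/4 of 19936889 = 14952666.75, rounded up to 14952667; 14,952,667 required, 14,952,667 in favor — approved.
Class II: a majority of 2407422 is 1203712; 1,203,712 required, 1,203,712 in favor — approved.
Class III: 3/5 of 2517536 = 1510521.60, rounded up to 1510522; 1,510,522 required, 1,510,463 in favor — not approved.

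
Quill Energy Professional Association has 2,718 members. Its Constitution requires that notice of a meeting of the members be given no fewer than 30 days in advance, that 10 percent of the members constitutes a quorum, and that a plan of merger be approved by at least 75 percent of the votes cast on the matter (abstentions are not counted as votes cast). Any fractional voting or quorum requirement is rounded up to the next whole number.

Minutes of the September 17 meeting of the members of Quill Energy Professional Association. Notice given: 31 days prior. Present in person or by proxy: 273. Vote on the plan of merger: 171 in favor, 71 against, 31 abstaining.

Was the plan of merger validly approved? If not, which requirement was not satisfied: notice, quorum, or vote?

Invalid — vote requirement not satisfied.

Notice: 31 days given; 30 required. Satisfied.
Quorum: 10% of 2,718 = 271.80, rounded up to 272; 273 present. Satisfied.
Vote: requires three-fourths of the votes cast (273 − 31 abstaining = 242); 3/4 of 242 = 181.50, rounded up to 182, so 182 needed; 171 in favor. Not satisfied.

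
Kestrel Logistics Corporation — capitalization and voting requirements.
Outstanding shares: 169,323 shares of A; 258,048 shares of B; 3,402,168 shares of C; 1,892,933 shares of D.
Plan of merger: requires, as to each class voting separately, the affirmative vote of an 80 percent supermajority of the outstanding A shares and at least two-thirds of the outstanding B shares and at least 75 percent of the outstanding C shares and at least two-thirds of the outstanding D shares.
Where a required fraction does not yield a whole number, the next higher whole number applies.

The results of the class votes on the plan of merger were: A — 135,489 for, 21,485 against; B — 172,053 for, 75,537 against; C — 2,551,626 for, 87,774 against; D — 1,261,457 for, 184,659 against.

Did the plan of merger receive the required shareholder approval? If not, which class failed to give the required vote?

Not approved — the D shares did not give the required vote.

A: 4/5 of 169323 = 135458.40, rounded up to 135459; 135,459 required, 135,489 in favor — approved.
B: 2/3 of 258048 = 172032; 172,032 required, 172,053 in favor — approved.
C: 3/4 of 3402168 = 2551626; 2,551,626 required, 2,551,626 in favor — approved.
D: 2/3 of 1892933 = 1261955.33, rounded up to 1261956; 1,261,956 required, 1,261,457 in favor — not approved.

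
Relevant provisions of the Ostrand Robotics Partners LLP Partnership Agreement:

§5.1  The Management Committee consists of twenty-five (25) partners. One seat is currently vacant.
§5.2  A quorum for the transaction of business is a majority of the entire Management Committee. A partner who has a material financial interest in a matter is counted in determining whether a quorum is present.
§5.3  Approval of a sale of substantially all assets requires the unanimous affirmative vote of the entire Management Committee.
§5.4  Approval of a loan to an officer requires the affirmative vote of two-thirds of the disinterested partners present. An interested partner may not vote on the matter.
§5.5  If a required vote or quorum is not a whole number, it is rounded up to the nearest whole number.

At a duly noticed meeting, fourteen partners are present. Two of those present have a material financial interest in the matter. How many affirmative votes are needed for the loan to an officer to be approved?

The loan to an officer requires two-thirds of the disinterested partners present (14 − 2 = 12).
2/3 of 12 = 8.

8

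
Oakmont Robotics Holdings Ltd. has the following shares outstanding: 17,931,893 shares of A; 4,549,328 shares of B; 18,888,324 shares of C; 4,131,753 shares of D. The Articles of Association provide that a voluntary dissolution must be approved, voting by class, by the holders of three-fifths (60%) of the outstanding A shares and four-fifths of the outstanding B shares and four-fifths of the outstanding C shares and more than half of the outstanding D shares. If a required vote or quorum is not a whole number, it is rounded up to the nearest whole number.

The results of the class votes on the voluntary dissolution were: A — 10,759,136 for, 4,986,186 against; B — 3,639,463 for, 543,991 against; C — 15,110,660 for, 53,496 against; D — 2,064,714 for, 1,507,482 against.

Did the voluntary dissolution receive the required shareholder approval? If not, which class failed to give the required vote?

A: 3/5 of 17931893 = 10759135.80, rounded up to 10759136; 10,759,136 required, 10,759,136 in favor — approved.
B: 4/5 of 4549328 = 3639462.40, rounded up to 3639463; 3,639,463 required, 3,639,463 in favor — approved.
C: 4/5 of 18888324 = 15110659.20, rounded up to 15110660; 15,110,660 required, 15,110,660 in favor — approved.
D: a majority of 4131753 is 2065877; 2,065,877 required, 2,064,714 in favor — not approved.

Not approved — the D shares did not give the required vote.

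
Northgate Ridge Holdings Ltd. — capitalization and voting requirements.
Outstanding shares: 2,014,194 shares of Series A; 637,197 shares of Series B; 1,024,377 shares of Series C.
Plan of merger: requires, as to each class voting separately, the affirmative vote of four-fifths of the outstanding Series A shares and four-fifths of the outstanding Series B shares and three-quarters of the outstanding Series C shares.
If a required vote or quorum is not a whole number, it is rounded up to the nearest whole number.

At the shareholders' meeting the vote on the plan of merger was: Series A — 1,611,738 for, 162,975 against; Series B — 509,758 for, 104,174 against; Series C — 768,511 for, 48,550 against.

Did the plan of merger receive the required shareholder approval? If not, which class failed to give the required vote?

Approved — every class gave the required vote.

Series A: 4/5 of 2014194 = 1611355.20, rounded up to 1611356; 1,611,356 required, 1,611,738 in favor — approved.
Series B: 4/5 of 637197 = 509757.60, rounded up to 509758; 509,758 required, 509,758 in favor — approved.
Series C: 3/4 of 1024377 = 768282.75, rounded up to 768283; 768,283 required, 768,511 in favor — approved.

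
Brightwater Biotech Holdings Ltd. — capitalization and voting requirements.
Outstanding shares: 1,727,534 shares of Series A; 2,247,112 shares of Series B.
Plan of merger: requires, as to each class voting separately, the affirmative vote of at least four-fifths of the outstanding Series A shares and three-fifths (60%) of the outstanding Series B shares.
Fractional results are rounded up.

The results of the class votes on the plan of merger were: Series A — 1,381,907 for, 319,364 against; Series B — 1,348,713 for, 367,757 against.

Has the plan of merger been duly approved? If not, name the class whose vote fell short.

Series A: 4/5 of 1727534 = 1382027.20, rounded up to 1382028; 1,382,028 required, 1,381,907 in favor — not approved.
Series B: 3/5 of 2247112 = 1348267.20, rounded up to 1348268; 1,348,268 required, 1,348,713 in favor — approved.

Not approved — the Series A shares did not give the required vote.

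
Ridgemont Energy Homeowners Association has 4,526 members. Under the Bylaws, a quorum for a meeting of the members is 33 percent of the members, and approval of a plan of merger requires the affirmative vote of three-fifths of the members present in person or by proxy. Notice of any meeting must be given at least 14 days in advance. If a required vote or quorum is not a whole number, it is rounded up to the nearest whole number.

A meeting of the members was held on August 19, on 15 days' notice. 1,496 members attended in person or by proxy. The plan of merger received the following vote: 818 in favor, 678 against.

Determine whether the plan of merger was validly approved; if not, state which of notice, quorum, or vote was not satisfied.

Invalid — vote requirement not satisfied.

Notice: 15 days given; 14 required. Satisfied.
Quorum: 33% of 4,526 = 1,493.58, rounded up to 1,494; 1,496 present. Satisfied.
Vote: requires three-fifths of those present (1,496); 3/5 of 1496 = 897.60, rounded up to 898, so 898 needed; 818 in favor. Not satisfied.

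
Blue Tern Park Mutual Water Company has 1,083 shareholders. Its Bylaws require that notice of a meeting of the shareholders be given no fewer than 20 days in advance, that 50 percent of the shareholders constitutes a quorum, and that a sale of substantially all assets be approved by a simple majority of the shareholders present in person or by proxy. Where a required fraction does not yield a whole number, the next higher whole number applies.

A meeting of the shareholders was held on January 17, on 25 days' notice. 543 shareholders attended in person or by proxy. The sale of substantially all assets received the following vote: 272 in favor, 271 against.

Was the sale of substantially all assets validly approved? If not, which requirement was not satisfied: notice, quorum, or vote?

Valid — all requirements satisfied.

Notice: 25 days given; 20 required. Satisfied.
Quorum: 50% of 1,083 = 541.50, rounded up to 542; 543 present. Satisfied.
Vote: requires a majority of those present (543); a majority of 543 is 272, so 272 needed; 272 in favor. Satisfied.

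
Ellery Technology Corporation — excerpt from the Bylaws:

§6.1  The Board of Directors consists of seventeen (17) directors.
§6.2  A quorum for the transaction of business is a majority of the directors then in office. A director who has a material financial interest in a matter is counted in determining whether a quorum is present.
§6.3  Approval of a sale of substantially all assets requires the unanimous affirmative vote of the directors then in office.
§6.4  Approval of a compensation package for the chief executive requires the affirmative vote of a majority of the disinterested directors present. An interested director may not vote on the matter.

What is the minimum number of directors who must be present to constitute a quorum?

9

A majority of 17 is 9.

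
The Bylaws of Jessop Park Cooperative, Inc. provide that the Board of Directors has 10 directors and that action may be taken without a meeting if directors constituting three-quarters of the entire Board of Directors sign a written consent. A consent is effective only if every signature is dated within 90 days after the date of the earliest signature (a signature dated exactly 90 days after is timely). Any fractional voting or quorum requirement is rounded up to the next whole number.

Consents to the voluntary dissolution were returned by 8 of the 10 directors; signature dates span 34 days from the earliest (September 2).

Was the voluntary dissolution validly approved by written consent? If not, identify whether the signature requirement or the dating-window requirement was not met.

Signatures required: three-quarters of 10 — 3/4 of 10 = 7.50, rounded up to 8, so 8 needed; 8 signed. Sufficient.
Dating window: the latest signature is 34 days after the earliest; the limit is 90 days. Within the window.

Effective — both the signature and dating-window requirements are satisfied.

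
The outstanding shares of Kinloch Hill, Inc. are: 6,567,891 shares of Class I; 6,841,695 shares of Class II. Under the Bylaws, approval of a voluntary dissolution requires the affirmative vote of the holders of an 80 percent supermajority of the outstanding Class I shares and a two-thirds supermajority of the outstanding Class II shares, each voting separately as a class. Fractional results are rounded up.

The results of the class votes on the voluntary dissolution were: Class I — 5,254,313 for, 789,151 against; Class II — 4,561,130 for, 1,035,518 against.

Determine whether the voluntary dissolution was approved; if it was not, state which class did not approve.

Class I: 4/5 of 6567891 = 5254312.80, rounded up to 5254313; 5,254,313 required, 5,254,313 in favor — approved.
Class II: 2/3 of 6841695 = 4561130; 4,561,130 required, 4,561,130 in favor — approved.

Approved — every class gave the required vote.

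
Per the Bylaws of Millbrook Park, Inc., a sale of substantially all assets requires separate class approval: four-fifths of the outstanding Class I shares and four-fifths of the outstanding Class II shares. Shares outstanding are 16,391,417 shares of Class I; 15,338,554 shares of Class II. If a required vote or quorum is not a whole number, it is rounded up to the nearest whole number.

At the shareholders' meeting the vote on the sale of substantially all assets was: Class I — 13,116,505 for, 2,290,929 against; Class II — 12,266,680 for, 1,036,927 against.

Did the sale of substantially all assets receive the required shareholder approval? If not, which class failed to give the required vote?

Class I: 4/5 of 16391417 = 13113133.60, rounded up to 13113134; 13,113,134 required, 13,116,505 in favor — approved.
Class II: 4/5 of 15338554 = 12270843.20, rounded up to 12270844; 12,270,844 required, 12,266,680 in favor — not approved.

Not approved — the Class II shares did not give the required vote.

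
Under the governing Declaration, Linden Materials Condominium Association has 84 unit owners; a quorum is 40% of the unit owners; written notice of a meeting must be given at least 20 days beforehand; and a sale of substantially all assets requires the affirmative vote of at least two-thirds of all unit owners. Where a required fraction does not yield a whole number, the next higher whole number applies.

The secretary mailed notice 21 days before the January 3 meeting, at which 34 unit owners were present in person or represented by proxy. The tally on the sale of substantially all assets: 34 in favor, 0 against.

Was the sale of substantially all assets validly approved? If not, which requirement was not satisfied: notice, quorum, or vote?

Invalid — vote requirement not satisfied.

Notice: 21 days given; 20 required. Satisfied.
Quorum: 40% of 84 = 33.60, rounded up to 34; 34 present. Satisfied.
Vote: requires two-thirds of all unit owners (84); 2/3 of 84 = 56, so 56 needed; 34 in favor. Not satisfied.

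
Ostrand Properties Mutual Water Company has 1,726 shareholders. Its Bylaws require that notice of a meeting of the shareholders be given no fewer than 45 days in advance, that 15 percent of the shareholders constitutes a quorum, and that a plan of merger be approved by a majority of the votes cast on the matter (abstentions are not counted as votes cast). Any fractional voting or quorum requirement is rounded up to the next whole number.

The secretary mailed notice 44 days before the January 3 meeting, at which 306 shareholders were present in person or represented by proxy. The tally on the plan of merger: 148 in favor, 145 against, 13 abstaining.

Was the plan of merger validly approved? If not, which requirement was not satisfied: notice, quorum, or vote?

Invalid — notice requirement not satisfied.

Notice: 44 days given; 45 required. Not satisfied.
Quorum: 15% of 1,726 = 258.90, rounded up to 259; 306 present. Satisfied.
Vote: requires a majority of the votes cast (306 − 13 abstaining = 293); a majority of 293 is 147, so 147 needed; 148 in favor. Satisfied.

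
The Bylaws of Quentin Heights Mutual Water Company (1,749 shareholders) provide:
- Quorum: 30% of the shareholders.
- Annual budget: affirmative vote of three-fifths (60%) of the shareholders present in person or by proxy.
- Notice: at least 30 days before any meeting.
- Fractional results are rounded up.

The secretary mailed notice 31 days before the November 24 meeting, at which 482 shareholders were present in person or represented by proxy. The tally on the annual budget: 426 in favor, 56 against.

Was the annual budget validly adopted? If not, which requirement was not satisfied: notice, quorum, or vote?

Invalid — quorum requirement not satisfied.

Notice: 31 days given; 30 required. Satisfied.
Quorum: 30% of 1,749 = 524.70, rounded up to 525; 482 present. Not satisfied.
Vote: requires three-fifths of those present (482); 3/5 of 482 = 289.20, rounded up to 290, so 290 needed; 426 in favor. Satisfied.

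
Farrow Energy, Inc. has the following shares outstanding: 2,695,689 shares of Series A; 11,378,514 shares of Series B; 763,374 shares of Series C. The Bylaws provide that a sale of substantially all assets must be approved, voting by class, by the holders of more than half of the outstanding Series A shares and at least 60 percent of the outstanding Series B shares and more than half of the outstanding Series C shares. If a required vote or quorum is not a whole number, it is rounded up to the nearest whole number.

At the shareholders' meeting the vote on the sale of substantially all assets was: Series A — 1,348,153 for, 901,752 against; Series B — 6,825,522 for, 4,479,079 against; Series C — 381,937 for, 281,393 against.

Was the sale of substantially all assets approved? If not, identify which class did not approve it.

Series A: a majority of 2695689 is 1347845; 1,347,845 required, 1,348,153 in favor — approved.
Series B: 3/5 of 11378514 = 6827108.40, rounded up to 6827109; 6,827,109 required, 6,825,522 in favor — not approved.
Series C: a majority of 763374 is 381688; 381,688 required, 381,937 in favor — approved.

Not approved — the Series B shares did not give the required vote.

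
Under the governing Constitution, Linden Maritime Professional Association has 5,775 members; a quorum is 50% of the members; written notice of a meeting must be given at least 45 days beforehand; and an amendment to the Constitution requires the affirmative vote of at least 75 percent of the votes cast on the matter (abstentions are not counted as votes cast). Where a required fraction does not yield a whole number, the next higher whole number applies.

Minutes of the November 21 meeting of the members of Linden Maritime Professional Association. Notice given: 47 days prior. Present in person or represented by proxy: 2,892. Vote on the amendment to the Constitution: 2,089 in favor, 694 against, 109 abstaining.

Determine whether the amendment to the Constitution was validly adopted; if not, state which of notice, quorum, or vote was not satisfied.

Notice: 47 days given; 45 required. Satisfied.
Quorum: 50% of 5,775 = 2,887.50, rounded up to 2,888; 2,892 present. Satisfied.
Vote: requires three-fourths of the votes cast (2,892 − 109 abstaining = 2,783); 3/4 of 2783 = 2087.25, rounded up to 2088, so 2,088 needed; 2,089 in favor. Satisfied.

Valid — all requirements satisfied.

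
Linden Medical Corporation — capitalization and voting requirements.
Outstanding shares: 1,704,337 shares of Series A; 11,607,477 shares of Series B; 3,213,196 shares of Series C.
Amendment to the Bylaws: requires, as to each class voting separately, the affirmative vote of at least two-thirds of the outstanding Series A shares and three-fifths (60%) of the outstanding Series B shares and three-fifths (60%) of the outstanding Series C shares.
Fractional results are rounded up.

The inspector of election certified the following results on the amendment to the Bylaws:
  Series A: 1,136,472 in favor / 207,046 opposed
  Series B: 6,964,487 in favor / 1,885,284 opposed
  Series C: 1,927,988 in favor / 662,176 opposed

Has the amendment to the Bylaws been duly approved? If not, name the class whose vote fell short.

Approved — every class gave the required vote.

Series A: 2/3 of 1704337 = 1136224.67, rounded up to 1136225; 1,136,225 required, 1,136,472 in favor — approved.
Series B: 3/5 of 11607477 = 6964486.20, rounded up to 6964487; 6,964,487 required, 6,964,487 in favor — approved.
Series C: 3/5 of 3213196 = 1927917.60, rounded up to 1927918; 1,927,918 required, 1,927,988 in favor — approved.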